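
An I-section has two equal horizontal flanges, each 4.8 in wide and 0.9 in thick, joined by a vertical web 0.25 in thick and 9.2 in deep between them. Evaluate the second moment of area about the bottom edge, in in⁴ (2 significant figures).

I_base ≈ 570 in⁴

Break the section into simple shapes (no overlaps), measuring from the bottom-left corner of the bounding box.
Bottom flange: 4.8 × 0.9, A = 4.32 in², y = 0.45 in, Ī = 0.2916 in⁴.
Web: 0.25 × 9.2, A = 2.3 in², y = 5.5 in, Ī = 16.22 in⁴.
Top flange: 4.8 × 0.9, A = 4.32 in², y = 10.55 in, Ī = 0.2916 in⁴.
Transfer each piece to the bottom edge using Ī + A·d² with d = y − 0:
  bottom flange: d = 0.45 in → contributes +1.166 in⁴
  web: d = 5.5 in → contributes +85.8 in⁴
  top flange: d = 10.55 in → contributes +481.1 in⁴
Total I = 568.1 in⁴.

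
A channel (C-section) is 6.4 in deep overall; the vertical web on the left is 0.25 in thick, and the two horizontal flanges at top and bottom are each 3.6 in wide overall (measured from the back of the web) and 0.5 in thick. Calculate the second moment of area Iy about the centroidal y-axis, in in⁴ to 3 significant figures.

Break the section into simple shapes (no overlaps), measuring from the bottom-left corner of the bounding box.
Web: 0.25 × 6.4, A = 1.6 in², x = 0.125 in, Ī = 0.0083333 in⁴.
Top flange (beyond web): 3.35 × 0.5, A = 1.675 in², x = 1.925 in, Ī = 1.5665 in⁴.
Bottom flange (beyond web): 3.35 × 0.5, A = 1.675 in², x = 1.925 in, Ī = 1.5665 in⁴.
Centroid: x̄ = ΣA·x / ΣA = 1.3432 in.
Transfer each piece to the centroidal y-axis using Ī + A·d² with d = x − 1.3432:
  web: d = -1.2182 in → contributes +2.3827 in⁴
  top flange (beyond web): d = 0.58182 in → contributes +2.1335 in⁴
  bottom flange (beyond web): d = 0.58182 in → contributes +2.1335 in⁴
Total I = 6.6496 in⁴.

Iy ≈ 6.65 in⁴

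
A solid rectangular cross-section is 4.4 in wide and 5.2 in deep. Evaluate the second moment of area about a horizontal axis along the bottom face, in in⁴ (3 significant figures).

I_base ≈ 206 in⁴

The section: 4.4 × 5.2, A = 22.88 in², y = 2.6 in, Ī = 51.556 in⁴.
Transfer it to a horizontal axis along the bottom face using Ī + A·d² with d = y − 0:
  the section: d = 2.6 in → contributes +206.23 in⁴
Total I = 206.23 in⁴.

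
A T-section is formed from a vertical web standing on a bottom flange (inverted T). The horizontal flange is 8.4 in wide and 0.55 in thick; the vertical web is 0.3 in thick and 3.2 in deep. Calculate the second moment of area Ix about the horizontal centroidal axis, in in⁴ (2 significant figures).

Ix ≈ 3.7 in⁴

Break the section into simple shapes (no overlaps), measuring from the bottom-left corner of the bounding box.
Flange: 8.4 × 0.55, A = 4.62 in², y = 0.275 in, Ī = 0.1165 in⁴.
Web: 0.3 × 3.2, A = 0.96 in², y = 2.15 in, Ī = 0.8192 in⁴.
Centroid: ȳ = ΣA·y / ΣA = 0.5976 in.
Transfer each piece to the horizontal centroidal axis using Ī + A·d² with d = y − 0.5976:
  flange: d = -0.3226 in → contributes +0.5972 in⁴
  web: d = 1.552 in → contributes +3.133 in⁴
Total I = 3.73 in⁴.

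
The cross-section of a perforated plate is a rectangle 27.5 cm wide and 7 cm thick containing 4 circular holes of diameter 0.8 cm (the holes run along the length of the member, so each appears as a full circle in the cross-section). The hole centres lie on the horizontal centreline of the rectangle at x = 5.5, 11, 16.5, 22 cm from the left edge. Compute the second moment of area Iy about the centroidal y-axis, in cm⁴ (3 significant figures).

Iy ≈ 1.21 × 10⁴ cm⁴

Treat the section as a set of non-overlapping primitives; coordinates are from the bounding-box lower-left.
Plate: 27.5 × 7, A = 192.5 cm², x = 13.75 cm, Ī = 12 132 cm⁴.
Hole 1 (subtracted): ⌀0.8, A = 0.50265 cm², x = 5.5 cm, Ī = 0.020106 cm⁴.
Hole 2 (subtracted): ⌀0.8, A = 0.50265 cm², x = 11 cm, Ī = 0.020106 cm⁴.
Hole 3 (subtracted): ⌀0.8, A = 0.50265 cm², x = 16.5 cm, Ī = 0.020106 cm⁴.
Hole 4 (subtracted): ⌀0.8, A = 0.50265 cm², x = 22 cm, Ī = 0.020106 cm⁴.
By symmetry the centroid is at mid-width, x̄ = 13.75 cm.
Transfer each piece to the centroidal y-axis using Ī + A·d² with d = x − 13.75:
  plate: d = 0 cm → contributes +12 132 cm⁴
  hole 1: d = -8.25 cm → contributes −34.232 cm⁴
  hole 2: d = -2.75 cm → contributes −3.8214 cm⁴
  hole 3: d = 2.75 cm → contributes −3.8214 cm⁴
  hole 4: d = 8.25 cm → contributes −34.232 cm⁴
Total I = 12 055 cm⁴.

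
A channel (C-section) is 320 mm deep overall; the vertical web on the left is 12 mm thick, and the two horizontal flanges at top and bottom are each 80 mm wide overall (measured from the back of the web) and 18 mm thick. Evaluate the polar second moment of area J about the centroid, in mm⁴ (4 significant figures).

Decompose the section into non-overlapping parts with the origin at the bottom-left of its bounding rectangle.
Web: 12 × 320, A = 3 840 mm², y = 160 mm, Ī = 32 768 000 mm⁴.
Top flange (beyond web): 68 × 18, A = 1 224 mm², y = 311 mm, Ī = 33 048 mm⁴.
Bottom flange (beyond web): 68 × 18, A = 1 224 mm², y = 9 mm, Ī = 33 048 mm⁴.
By symmetry the centroid is at mid-height, ȳ = 160 mm.
Transfer each piece to the centroidal x-axis using Ī + A·d² with d = y − 160:
  web: d = 0 mm → contributes +32 768 000 mm⁴
  top flange (beyond web): d = 151 mm → contributes +27 941 472 mm⁴
  bottom flange (beyond web): d = -151 mm → contributes +27 941 472 mm⁴
Total I = 88 650 944 mm⁴.
For the y-axis: x̄ = 21.5725 mm.
Repeating about the centroidal y-axis gives I_y = 3 381 315 mm⁴.
Polar second moment: J = I_x + I_y = 92 032 259 mm⁴.

J ≈ 9.203 × 10⁷ mm⁴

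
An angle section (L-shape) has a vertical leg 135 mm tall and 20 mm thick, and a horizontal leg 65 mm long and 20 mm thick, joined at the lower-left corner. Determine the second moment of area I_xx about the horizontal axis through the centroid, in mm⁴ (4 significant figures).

Treat the section as a set of non-overlapping primitives; coordinates are from the bounding-box lower-left.
Vertical leg: 20 × 135, A = 2 700 mm², y = 67.5 mm, Ī = 4 100 625 mm⁴.
Horizontal leg (remainder): 45 × 20, A = 900 mm², y = 10 mm, Ī = 30 000 mm⁴.
Centroid: ȳ = ΣA·y / ΣA = 53.125 mm.
Transfer each piece to the horizontal axis through the centroid using Ī + A·d² with d = y − 53.125:
  vertical leg: d = 14.375 mm → contributes +4 658 555 mm⁴
  horizontal leg (remainder): d = -43.125 mm → contributes +1 703 789 mm⁴
Total I = 6 362 344 mm⁴.

I_xx ≈ 6.362 × 10⁶ mm⁴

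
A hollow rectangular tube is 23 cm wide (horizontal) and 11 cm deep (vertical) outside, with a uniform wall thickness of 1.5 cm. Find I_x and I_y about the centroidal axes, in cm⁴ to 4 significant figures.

I_x ≈ 1698 cm⁴, I_y ≈ 5820 cm⁴

Treat the section as a set of non-overlapping primitives; coordinates are from the bounding-box lower-left.
Outer rectangle: 23 × 11, A = 253 cm², y = 5.5 cm, Ī = 2551.08 cm⁴.
Inner void (subtracted): 20 × 8, A = 160 cm², y = 5.5 cm, Ī = 853.333 cm⁴.
By symmetry the centroid is at mid-height, ȳ = 5.5 cm.
All pieces are centred on the centroidal x-axis, so I = ΣĪ (holes subtracted) = 1697.75 cm⁴.
Repeating about the centroidal y-axis gives I_y = 5819.75 cm⁴.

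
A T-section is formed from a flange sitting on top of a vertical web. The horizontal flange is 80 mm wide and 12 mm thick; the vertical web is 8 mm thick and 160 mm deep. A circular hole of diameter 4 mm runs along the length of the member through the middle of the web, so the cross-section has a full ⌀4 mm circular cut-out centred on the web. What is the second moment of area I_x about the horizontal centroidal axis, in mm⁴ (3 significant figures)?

Break the section into simple shapes (no overlaps), measuring from the bottom-left corner of the bounding box.
Flange: 80 × 12, A = 960 mm², y = 166 mm, Ī = 11 520 mm⁴.
Web: 8 × 160, A = 1 280 mm², y = 80 mm, Ī = 2 730 667 mm⁴.
Hole (subtracted): ⌀4, A = 12.566 mm², y = 80 mm, Ī = 12.566 mm⁴.
Centroid: ȳ = ΣA·y / ΣA = 117.07 mm.
Transfer each piece to the horizontal centroidal axis using Ī + A·d² with d = y − 117.07:
  flange: d = 48.935 mm → contributes +2 310 362 mm⁴
  web: d = -37.065 mm → contributes +4 489 156 mm⁴
  hole: d = -37.065 mm → contributes −17 276 mm⁴
Total I = 6 782 241 mm⁴.

I_x ≈ 6.78 × 10⁶ mm⁴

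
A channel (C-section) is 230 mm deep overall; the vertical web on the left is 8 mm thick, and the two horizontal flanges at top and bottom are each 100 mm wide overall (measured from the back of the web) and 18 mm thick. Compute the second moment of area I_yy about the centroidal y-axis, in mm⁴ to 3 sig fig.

Split into non-overlapping primitives; take the origin at the lower-left of the bounding box.
Web: 8 × 230, A = 1 840 mm², x = 4 mm, Ī = 9813.3 mm⁴.
Top flange (beyond web): 92 × 18, A = 1 656 mm², x = 54 mm, Ī = 1 168 032 mm⁴.
Bottom flange (beyond web): 92 × 18, A = 1 656 mm², x = 54 mm, Ī = 1 168 032 mm⁴.
Centroid: x̄ = ΣA·x / ΣA = 36.143 mm.
Transfer each piece to the centroidal y-axis using Ī + A·d² with d = x − 36.143:
  web: d = -32.143 mm → contributes +1 910 834 mm⁴
  top flange (beyond web): d = 17.857 mm → contributes +1 696 093 mm⁴
  bottom flange (beyond web): d = 17.857 mm → contributes +1 696 093 mm⁴
Total I = 5 303 020 mm⁴.

I_yy ≈ 5.30 × 10⁶ mm⁴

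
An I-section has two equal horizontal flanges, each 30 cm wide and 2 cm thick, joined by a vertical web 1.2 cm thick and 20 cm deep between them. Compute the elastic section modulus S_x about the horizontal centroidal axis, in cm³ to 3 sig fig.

Split into non-overlapping primitives; take the origin at the lower-left of the bounding box.
Bottom flange: 30 × 2, A = 60 cm², y = 1 cm, Ī = 20 cm⁴.
Web: 1.2 × 20, A = 24 cm², y = 12 cm, Ī = 800 cm⁴.
Top flange: 30 × 2, A = 60 cm², y = 23 cm, Ī = 20 cm⁴.
By symmetry the centroid is at mid-height, ȳ = 12 cm.
Transfer each piece to the horizontal centroidal axis using Ī + A·d² with d = y − 12:
  bottom flange: d = -11 cm → contributes +7 280 cm⁴
  web: d = 0 cm → contributes +800 cm⁴
  top flange: d = 11 cm → contributes +7 280 cm⁴
Total I = 15 360 cm⁴.
Extreme fibre distance c = 12 cm; S = I/c = 1 280 cm³.

S_x ≈ 1280 cm³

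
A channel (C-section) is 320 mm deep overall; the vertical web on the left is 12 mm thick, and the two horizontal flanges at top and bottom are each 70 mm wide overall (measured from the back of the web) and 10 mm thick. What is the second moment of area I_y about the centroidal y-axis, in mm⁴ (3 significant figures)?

I_y ≈ 1.46 × 10⁶ mm⁴

Split into non-overlapping primitives; take the origin at the lower-left of the bounding box.
Web: 12 × 320, A = 3 840 mm², x = 6 mm, Ī = 46 080 mm⁴.
Top flange (beyond web): 58 × 10, A = 580 mm², x = 41 mm, Ī = 162 593 mm⁴.
Bottom flange (beyond web): 58 × 10, A = 580 mm², x = 41 mm, Ī = 162 593 mm⁴.
Centroid: x̄ = ΣA·x / ΣA = 14.12 mm.
Transfer each piece to the centroidal y-axis using Ī + A·d² with d = x − 14.12:
  web: d = -8.12 mm → contributes +299 268 mm⁴
  top flange (beyond web): d = 26.88 mm → contributes +581 663 mm⁴
  bottom flange (beyond web): d = 26.88 mm → contributes +581 663 mm⁴
Total I = 1 462 595 mm⁴.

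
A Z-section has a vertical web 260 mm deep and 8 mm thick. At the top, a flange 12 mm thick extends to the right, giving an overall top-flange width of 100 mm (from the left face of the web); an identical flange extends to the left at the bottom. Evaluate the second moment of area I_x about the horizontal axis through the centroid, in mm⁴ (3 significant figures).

Treat the section as a set of non-overlapping primitives; coordinates are from the bounding-box lower-left.
Web: 8 × 260, A = 2 080 mm², y = 130 mm, Ī = 11 717 333 mm⁴.
Top flange (beyond web): 92 × 12, A = 1 104 mm², y = 254 mm, Ī = 13 248 mm⁴.
Bottom flange (beyond web): 92 × 12, A = 1 104 mm², y = 6 mm, Ī = 13 248 mm⁴.
Centroid: ȳ = ΣA·y / ΣA = 130 mm.
Transfer each piece to the horizontal axis through the centroid using Ī + A·d² with d = y − 130:
  web: d = 0 mm → contributes +11 717 333 mm⁴
  top flange (beyond web): d = 124 mm → contributes +16 988 352 mm⁴
  bottom flange (beyond web): d = -124 mm → contributes +16 988 352 mm⁴
Total I = 45 694 037 mm⁴.

I_x ≈ 4.57 × 10⁷ mm⁴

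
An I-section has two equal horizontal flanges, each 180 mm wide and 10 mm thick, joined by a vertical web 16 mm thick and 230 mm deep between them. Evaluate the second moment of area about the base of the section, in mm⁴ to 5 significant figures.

I_base ≈ 1.8184 × 10⁸ mm⁴

Treat the section as a set of non-overlapping primitives; coordinates are from the bounding-box lower-left.
Bottom flange: 180 × 10, A = 1 800 mm², y = 5 mm, Ī = 15 000 mm⁴.
Web: 16 × 230, A = 3 680 mm², y = 125 mm, Ī = 16 222 667 mm⁴.
Top flange: 180 × 10, A = 1 800 mm², y = 245 mm, Ī = 15 000 mm⁴.
Transfer each piece to the bottom edge using Ī + A·d² with d = y − 0:
  bottom flange: d = 5 mm → contributes +60 000 mm⁴
  web: d = 125 mm → contributes +73 722 667 mm⁴
  top flange: d = 245 mm → contributes +108 060 000 mm⁴
Total I = 181 842 667 mm⁴.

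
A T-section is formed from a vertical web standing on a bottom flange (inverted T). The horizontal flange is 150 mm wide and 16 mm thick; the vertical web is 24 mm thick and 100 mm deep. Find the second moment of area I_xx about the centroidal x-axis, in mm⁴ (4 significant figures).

Split into non-overlapping primitives; take the origin at the lower-left of the bounding box.
Flange: 150 × 16, A = 2 400 mm², y = 8 mm, Ī = 51 200 mm⁴.
Web: 24 × 100, A = 2 400 mm², y = 66 mm, Ī = 2 000 000 mm⁴.
Centroid: ȳ = ΣA·y / ΣA = 37 mm.
Transfer each piece to the centroidal x-axis using Ī + A·d² with d = y − 37:
  flange: d = -29 mm → contributes +2 069 600 mm⁴
  web: d = 29 mm → contributes +4 018 400 mm⁴
Total I = 6 088 000 mm⁴.

I_xx ≈ 6.088 × 10⁶ mm⁴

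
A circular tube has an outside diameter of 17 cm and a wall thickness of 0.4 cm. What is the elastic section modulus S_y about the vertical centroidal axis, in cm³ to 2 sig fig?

S_y ≈ 85 cm³

Decompose the section into non-overlapping parts with the origin at the bottom-left of its bounding rectangle.
Outer circle: ⌀17, A = 227 cm², x = 8.5 cm, Ī = 4 100 cm⁴.
Bore (subtracted): ⌀16.2, A = 206.1 cm², x = 8.5 cm, Ī = 3 381 cm⁴.
By symmetry the centroid is at mid-width, x̄ = 8.5 cm.
All pieces are centred on the vertical centroidal axis, so I = ΣĪ (holes subtracted) = 718.9 cm⁴.
Extreme fibre distance c = 8.5 cm; S = I/c = 84.58 cm³.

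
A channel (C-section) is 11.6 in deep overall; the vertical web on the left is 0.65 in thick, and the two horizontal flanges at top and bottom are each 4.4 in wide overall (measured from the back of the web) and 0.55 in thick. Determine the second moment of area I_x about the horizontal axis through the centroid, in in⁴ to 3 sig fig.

I_x ≈ 211 in⁴

Break the section into simple shapes (no overlaps), measuring from the bottom-left corner of the bounding box.
Web: 0.65 × 11.6, A = 7.54 in², y = 5.8 in, Ī = 84.549 in⁴.
Top flange (beyond web): 3.75 × 0.55, A = 2.0625 in², y = 11.325 in, Ī = 0.051992 in⁴.
Bottom flange (beyond web): 3.75 × 0.55, A = 2.0625 in², y = 0.275 in, Ī = 0.051992 in⁴.
By symmetry the centroid is at mid-height, ȳ = 5.8 in.
Transfer each piece to the horizontal axis through the centroid using Ī + A·d² with d = y − 5.8:
  web: d = 0 in → contributes +84.549 in⁴
  top flange (beyond web): d = 5.525 in → contributes +63.011 in⁴
  bottom flange (beyond web): d = -5.525 in → contributes +63.011 in⁴
Total I = 210.57 in⁴.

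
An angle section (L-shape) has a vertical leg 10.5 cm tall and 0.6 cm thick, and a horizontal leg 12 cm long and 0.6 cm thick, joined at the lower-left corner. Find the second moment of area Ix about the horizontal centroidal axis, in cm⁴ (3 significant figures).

Ix ≈ 138 cm⁴

Split into non-overlapping primitives; take the origin at the lower-left of the bounding box.
Vertical leg: 0.6 × 10.5, A = 6.3 cm², y = 5.25 cm, Ī = 57.881 cm⁴.
Horizontal leg (remainder): 11.4 × 0.6, A = 6.84 cm², y = 0.3 cm, Ī = 0.2052 cm⁴.
Centroid: ȳ = ΣA·y / ΣA = 2.6733 cm.
Transfer each piece to the horizontal centroidal axis using Ī + A·d² with d = y − 2.6733:
  vertical leg: d = 2.5767 cm → contributes +99.71 cm⁴
  horizontal leg (remainder): d = -2.3733 cm → contributes +38.731 cm⁴
Total I = 138.44 cm⁴.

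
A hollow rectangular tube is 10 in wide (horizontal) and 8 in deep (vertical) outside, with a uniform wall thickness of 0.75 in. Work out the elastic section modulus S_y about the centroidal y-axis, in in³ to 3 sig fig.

Break the section into simple shapes (no overlaps), measuring from the bottom-left corner of the bounding box.
Outer rectangle: 10 × 8, A = 80 in², x = 5 in, Ī = 666.67 in⁴.
Inner void (subtracted): 8.5 × 6.5, A = 55.25 in², x = 5 in, Ī = 332.65 in⁴.
By symmetry the centroid is at mid-width, x̄ = 5 in.
All pieces are centred on the centroidal y-axis, so I = ΣĪ (holes subtracted) = 334.02 in⁴.
Extreme fibre distance c = 5 in; S = I/c = 66.803 in³.

S_y ≈ 66.8 in³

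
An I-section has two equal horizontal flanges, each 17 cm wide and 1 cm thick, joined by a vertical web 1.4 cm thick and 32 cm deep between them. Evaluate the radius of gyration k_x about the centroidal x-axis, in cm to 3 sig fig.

k_x ≈ 12.9 cm

Treat the section as a set of non-overlapping primitives; coordinates are from the bounding-box lower-left.
Bottom flange: 17 × 1, A = 17 cm², y = 0.5 cm, Ī = 1.4167 cm⁴.
Web: 1.4 × 32, A = 44.8 cm², y = 17 cm, Ī = 3822.9 cm⁴.
Top flange: 17 × 1, A = 17 cm², y = 33.5 cm, Ī = 1.4167 cm⁴.
By symmetry the centroid is at mid-height, ȳ = 17 cm.
Transfer each piece to the centroidal x-axis using Ī + A·d² with d = y − 17:
  bottom flange: d = -16.5 cm → contributes +4629.7 cm⁴
  web: d = 0 cm → contributes +3822.9 cm⁴
  top flange: d = 16.5 cm → contributes +4629.7 cm⁴
Total I = 13 082 cm⁴.
Radius of gyration: k = √(I/A) = √(13 082 / 78.8) = 12.885 cm.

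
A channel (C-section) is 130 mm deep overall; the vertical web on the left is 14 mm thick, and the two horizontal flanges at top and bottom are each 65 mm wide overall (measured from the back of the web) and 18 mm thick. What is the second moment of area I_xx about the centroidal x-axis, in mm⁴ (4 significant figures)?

I_xx ≈ 8.370 × 10⁶ mm⁴

Split into non-overlapping primitives; take the origin at the lower-left of the bounding box.
Web: 14 × 130, A = 1 820 mm², y = 65 mm, Ī = 2 563 167 mm⁴.
Top flange (beyond web): 51 × 18, A = 918 mm², y = 121 mm, Ī = 24 786 mm⁴.
Bottom flange (beyond web): 51 × 18, A = 918 mm², y = 9 mm, Ī = 24 786 mm⁴.
By symmetry the centroid is at mid-height, ȳ = 65 mm.
Transfer each piece to the centroidal x-axis using Ī + A·d² with d = y − 65:
  web: d = 0 mm → contributes +2 563 167 mm⁴
  top flange (beyond web): d = 56 mm → contributes +2 903 634 mm⁴
  bottom flange (beyond web): d = -56 mm → contributes +2 903 634 mm⁴
Total I = 8 370 435 mm⁴.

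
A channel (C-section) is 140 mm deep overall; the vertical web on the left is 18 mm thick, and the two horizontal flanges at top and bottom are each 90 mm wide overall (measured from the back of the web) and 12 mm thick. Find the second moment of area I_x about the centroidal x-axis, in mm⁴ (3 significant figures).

I_x ≈ 1.12 × 10⁷ mm⁴

Split into non-overlapping primitives; take the origin at the lower-left of the bounding box.
Web: 18 × 140, A = 2 520 mm², y = 70 mm, Ī = 4 116 000 mm⁴.
Top flange (beyond web): 72 × 12, A = 864 mm², y = 134 mm, Ī = 10 368 mm⁴.
Bottom flange (beyond web): 72 × 12, A = 864 mm², y = 6 mm, Ī = 10 368 mm⁴.
By symmetry the centroid is at mid-height, ȳ = 70 mm.
Transfer each piece to the centroidal x-axis using Ī + A·d² with d = y − 70:
  web: d = 0 mm → contributes +4 116 000 mm⁴
  top flange (beyond web): d = 64 mm → contributes +3 549 312 mm⁴
  bottom flange (beyond web): d = -64 mm → contributes +3 549 312 mm⁴
Total I = 11 214 624 mm⁴.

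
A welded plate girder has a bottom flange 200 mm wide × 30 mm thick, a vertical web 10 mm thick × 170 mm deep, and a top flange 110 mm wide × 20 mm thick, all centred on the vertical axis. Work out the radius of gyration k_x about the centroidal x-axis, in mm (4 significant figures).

Decompose the section into non-overlapping parts with the origin at the bottom-left of its bounding rectangle.
Bottom plate: 200 × 30, A = 6 000 mm², y = 15 mm, Ī = 450 000 mm⁴.
Web plate: 10 × 170, A = 1 700 mm², y = 115 mm, Ī = 4 094 167 mm⁴.
Top plate: 110 × 20, A = 2 200 mm², y = 210 mm, Ī = 73333.3 mm⁴.
Centroid: ȳ = ΣA·y / ΣA = 75.5051 mm.
Transfer each piece to the centroidal x-axis using Ī + A·d² with d = y − 75.5051:
  bottom plate: d = -60.5051 mm → contributes +22 415 167 mm⁴
  web plate: d = 39.4949 mm → contributes +6 745 913 mm⁴
  top plate: d = 134.495 mm → contributes +39 868 895 mm⁴
Total I = 69 029 975 mm⁴.
Radius of gyration: k = √(I/A) = √(69 029 975 / 9 900) = 83.5028 mm.

k_x ≈ 83.50 mm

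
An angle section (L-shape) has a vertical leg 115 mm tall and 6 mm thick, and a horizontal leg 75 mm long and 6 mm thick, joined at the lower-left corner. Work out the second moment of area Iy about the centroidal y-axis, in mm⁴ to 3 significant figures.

Break the section into simple shapes (no overlaps), measuring from the bottom-left corner of the bounding box.
Vertical leg: 6 × 115, A = 690 mm², x = 3 mm, Ī = 2 070 mm⁴.
Horizontal leg (remainder): 69 × 6, A = 414 mm², x = 40.5 mm, Ī = 164 255 mm⁴.
Centroid: x̄ = ΣA·x / ΣA = 17.063 mm.
Transfer each piece to the centroidal y-axis using Ī + A·d² with d = x − 17.063:
  vertical leg: d = -14.063 mm → contributes +138 520 mm⁴
  horizontal leg (remainder): d = 23.438 mm → contributes +391 671 mm⁴
Total I = 530 192 mm⁴.

Iy ≈ 5.30 × 10⁵ mm⁴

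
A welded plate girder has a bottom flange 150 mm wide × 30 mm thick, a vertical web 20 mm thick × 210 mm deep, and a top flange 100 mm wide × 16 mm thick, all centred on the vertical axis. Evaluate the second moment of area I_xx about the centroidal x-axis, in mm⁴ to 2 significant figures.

Break the section into simple shapes (no overlaps), measuring from the bottom-left corner of the bounding box.
Bottom plate: 150 × 30, A = 4 500 mm², y = 15 mm, Ī = 337 500 mm⁴.
Web plate: 20 × 210, A = 4 200 mm², y = 135 mm, Ī = 15 435 000 mm⁴.
Top plate: 100 × 16, A = 1 600 mm², y = 248 mm, Ī = 34 133 mm⁴.
Centroid: ȳ = ΣA·y / ΣA = 100.1 mm.
Transfer each piece to the centroidal x-axis using Ī + A·d² with d = y − 100.1:
  bottom plate: d = -85.13 mm → contributes +32 946 625 mm⁴
  web plate: d = 34.87 mm → contributes +20 542 960 mm⁴
  top plate: d = 147.9 mm → contributes +35 020 784 mm⁴
Total I = 88 510 369 mm⁴.

I_xx ≈ 8.9 × 10⁷ mm⁴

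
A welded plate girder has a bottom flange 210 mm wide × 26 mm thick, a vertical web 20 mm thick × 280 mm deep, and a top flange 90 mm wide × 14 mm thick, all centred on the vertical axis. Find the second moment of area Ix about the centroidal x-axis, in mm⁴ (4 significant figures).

Ix ≈ 1.576 × 10⁸ mm⁴

Break the section into simple shapes (no overlaps), measuring from the bottom-left corner of the bounding box.
Bottom plate: 210 × 26, A = 5 460 mm², y = 13 mm, Ī = 307 580 mm⁴.
Web plate: 20 × 280, A = 5 600 mm², y = 166 mm, Ī = 36 586 667 mm⁴.
Top plate: 90 × 14, A = 1 260 mm², y = 313 mm, Ī = 20 580 mm⁴.
Centroid: ȳ = ΣA·y / ΣA = 113.227 mm.
Transfer each piece to the centroidal x-axis using Ī + A·d² with d = y − 113.227:
  bottom plate: d = -100.227 mm → contributes +55 156 044 mm⁴
  web plate: d = 52.7727 mm → contributes +52 182 447 mm⁴
  top plate: d = 199.773 mm → contributes +50 306 100 mm⁴
Total I = 157 644 590 mm⁴.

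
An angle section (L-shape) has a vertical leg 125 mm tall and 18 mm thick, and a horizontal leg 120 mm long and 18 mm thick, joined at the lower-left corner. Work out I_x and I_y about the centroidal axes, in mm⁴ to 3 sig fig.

Treat the section as a set of non-overlapping primitives; coordinates are from the bounding-box lower-left.
Vertical leg: 18 × 125, A = 2 250 mm², y = 62.5 mm, Ī = 2 929 688 mm⁴.
Horizontal leg (remainder): 102 × 18, A = 1 836 mm², y = 9 mm, Ī = 49 572 mm⁴.
Centroid: ȳ = ΣA·y / ΣA = 38.46 mm.
Transfer each piece to the centroidal x-axis using Ī + A·d² with d = y − 38.46:
  vertical leg: d = 24.04 mm → contributes +4 229 973 mm⁴
  horizontal leg (remainder): d = -29.46 mm → contributes +1 643 059 mm⁴
Total I = 5 873 032 mm⁴.
For the y-axis: x̄ = 35.96 mm.
Repeating about the centroidal y-axis gives I_y = 5 292 210 mm⁴.

I_x ≈ 5.87 × 10⁶ mm⁴, I_y ≈ 5.29 × 10⁶ mm⁴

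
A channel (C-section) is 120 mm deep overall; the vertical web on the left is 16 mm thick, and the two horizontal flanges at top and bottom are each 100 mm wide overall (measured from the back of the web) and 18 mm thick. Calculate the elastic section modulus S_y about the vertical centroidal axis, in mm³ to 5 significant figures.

Treat the section as a set of non-overlapping primitives; coordinates are from the bounding-box lower-left.
Web: 16 × 120, A = 1 920 mm², x = 8 mm, Ī = 40 960 mm⁴.
Top flange (beyond web): 84 × 18, A = 1 512 mm², x = 58 mm, Ī = 889 056 mm⁴.
Bottom flange (beyond web): 84 × 18, A = 1 512 mm², x = 58 mm, Ī = 889 056 mm⁴.
Centroid: x̄ = ΣA·x / ΣA = 38.58252 mm.
Transfer each piece to the vertical centroidal axis using Ī + A·d² with d = x − 38.58252:
  web: d = -30.58252 mm → contributes +1 836 718 mm⁴
  top flange (beyond web): d = 19.41748 mm → contributes +1 459 138 mm⁴
  bottom flange (beyond web): d = 19.41748 mm → contributes +1 459 138 mm⁴
Total I = 4 754 994 mm⁴.
Extreme fibre distance c = 61.41748 mm; S = I/c = 77420.87 mm³.

S_y ≈ 7.7421 × 10⁴ mm³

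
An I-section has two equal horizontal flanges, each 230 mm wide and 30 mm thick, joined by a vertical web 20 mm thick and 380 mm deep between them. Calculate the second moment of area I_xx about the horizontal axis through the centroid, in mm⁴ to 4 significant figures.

Decompose the section into non-overlapping parts with the origin at the bottom-left of its bounding rectangle.
Bottom flange: 230 × 30, A = 6 900 mm², y = 15 mm, Ī = 517 500 mm⁴.
Web: 20 × 380, A = 7 600 mm², y = 220 mm, Ī = 91 453 333 mm⁴.
Top flange: 230 × 30, A = 6 900 mm², y = 425 mm, Ī = 517 500 mm⁴.
By symmetry the centroid is at mid-height, ȳ = 220 mm.
Transfer each piece to the horizontal axis through the centroid using Ī + A·d² with d = y − 220:
  bottom flange: d = -205 mm → contributes +290 490 000 mm⁴
  web: d = 0 mm → contributes +91 453 333 mm⁴
  top flange: d = 205 mm → contributes +290 490 000 mm⁴
Total I = 672 433 333 mm⁴.

I_xx ≈ 6.724 × 10⁸ mm⁴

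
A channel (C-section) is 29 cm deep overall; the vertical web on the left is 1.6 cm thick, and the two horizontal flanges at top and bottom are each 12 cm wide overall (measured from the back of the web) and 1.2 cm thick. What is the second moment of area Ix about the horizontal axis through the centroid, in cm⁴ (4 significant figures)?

Split into non-overlapping primitives; take the origin at the lower-left of the bounding box.
Web: 1.6 × 29, A = 46.4 cm², y = 14.5 cm, Ī = 3251.87 cm⁴.
Top flange (beyond web): 10.4 × 1.2, A = 12.48 cm², y = 28.4 cm, Ī = 1.4976 cm⁴.
Bottom flange (beyond web): 10.4 × 1.2, A = 12.48 cm², y = 0.6 cm, Ī = 1.4976 cm⁴.
By symmetry the centroid is at mid-height, ȳ = 14.5 cm.
Transfer each piece to the horizontal axis through the centroid using Ī + A·d² with d = y − 14.5:
  web: d = 0 cm → contributes +3251.87 cm⁴
  top flange (beyond web): d = 13.9 cm → contributes +2412.76 cm⁴
  bottom flange (beyond web): d = -13.9 cm → contributes +2412.76 cm⁴
Total I = 8077.38 cm⁴.

Ix ≈ 8077 cm⁴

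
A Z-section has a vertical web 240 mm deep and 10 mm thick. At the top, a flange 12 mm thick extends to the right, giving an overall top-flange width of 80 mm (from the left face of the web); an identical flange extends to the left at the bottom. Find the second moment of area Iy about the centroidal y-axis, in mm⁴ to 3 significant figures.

Iy ≈ 3.39 × 10⁶ mm⁴

Break the section into simple shapes (no overlaps), measuring from the bottom-left corner of the bounding box.
Web: 10 × 240, A = 2 400 mm², x = 75 mm, Ī = 20 000 mm⁴.
Top flange (beyond web): 70 × 12, A = 840 mm², x = 115 mm, Ī = 343 000 mm⁴.
Bottom flange (beyond web): 70 × 12, A = 840 mm², x = 35 mm, Ī = 343 000 mm⁴.
Centroid: x̄ = ΣA·x / ΣA = 75 mm.
Transfer each piece to the centroidal y-axis using Ī + A·d² with d = x − 75:
  web: d = 0 mm → contributes +20 000 mm⁴
  top flange (beyond web): d = 40 mm → contributes +1 687 000 mm⁴
  bottom flange (beyond web): d = -40 mm → contributes +1 687 000 mm⁴
Total I = 3 394 000 mm⁴.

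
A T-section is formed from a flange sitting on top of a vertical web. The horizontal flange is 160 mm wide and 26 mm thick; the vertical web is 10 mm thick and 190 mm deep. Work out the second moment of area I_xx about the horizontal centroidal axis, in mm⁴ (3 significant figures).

I_xx ≈ 2.12 × 10⁷ mm⁴

Split into non-overlapping primitives; take the origin at the lower-left of the bounding box.
Flange: 160 × 26, A = 4 160 mm², y = 203 mm, Ī = 234 347 mm⁴.
Web: 10 × 190, A = 1 900 mm², y = 95 mm, Ī = 5 715 833 mm⁴.
Centroid: ȳ = ΣA·y / ΣA = 169.14 mm.
Transfer each piece to the horizontal centroidal axis using Ī + A·d² with d = y − 169.14:
  flange: d = 33.861 mm → contributes +5 004 176 mm⁴
  web: d = -74.139 mm → contributes +16 159 248 mm⁴
Total I = 21 163 424 mm⁴.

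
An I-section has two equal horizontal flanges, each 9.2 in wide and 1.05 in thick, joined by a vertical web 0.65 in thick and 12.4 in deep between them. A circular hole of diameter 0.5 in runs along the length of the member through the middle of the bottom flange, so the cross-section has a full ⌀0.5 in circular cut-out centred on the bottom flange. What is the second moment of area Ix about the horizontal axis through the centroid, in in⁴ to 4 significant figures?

Ix ≈ 969.9 in⁴

Break the section into simple shapes (no overlaps), measuring from the bottom-left corner of the bounding box.
Bottom flange: 9.2 × 1.05, A = 9.66 in², y = 0.525 in, Ī = 0.887513 in⁴.
Web: 0.65 × 12.4, A = 8.06 in², y = 7.25 in, Ī = 103.275 in⁴.
Top flange: 9.2 × 1.05, A = 9.66 in², y = 13.975 in, Ī = 0.887513 in⁴.
Hole (subtracted): ⌀0.5, A = 0.19635 in², y = 0.525 in, Ī = 0.00306796 in⁴.
Centroid: ȳ = ΣA·y / ΣA = 7.29858 in.
Transfer each piece to the horizontal axis through the centroid using Ī + A·d² with d = y − 7.29858:
  bottom flange: d = -6.77358 in → contributes +444.101 in⁴
  web: d = -0.0485752 in → contributes +103.294 in⁴
  top flange: d = 6.67642 in → contributes +431.479 in⁴
  hole: d = -6.77358 in → contributes −9.01184 in⁴
Total I = 969.862 in⁴.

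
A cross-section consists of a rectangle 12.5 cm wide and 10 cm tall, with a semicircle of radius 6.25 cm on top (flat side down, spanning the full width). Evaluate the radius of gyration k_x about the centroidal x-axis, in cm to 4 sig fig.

Break the section into simple shapes (no overlaps), measuring from the bottom-left corner of the bounding box.
Rectangular body: 12.5 × 10, A = 125 cm², y = 5 cm, Ī = 1041.67 cm⁴.
Semicircular cap: semicircle r = 6.25, A = 61.3592 cm², y = 12.6526 cm, Ī = 167.476 cm⁴.
Centroid: ȳ = ΣA·y / ΣA = 7.51963 cm.
Transfer each piece to the centroidal x-axis using Ī + A·d² with d = y − 7.51963:
  rectangular body: d = -2.51963 cm → contributes +1835.23 cm⁴
  semicircular cap: d = 5.13295 cm → contributes +1784.12 cm⁴
Total I = 3619.35 cm⁴.
Radius of gyration: k = √(I/A) = √(3619.35 / 186.359) = 4.40697 cm.

k_x ≈ 4.407 cm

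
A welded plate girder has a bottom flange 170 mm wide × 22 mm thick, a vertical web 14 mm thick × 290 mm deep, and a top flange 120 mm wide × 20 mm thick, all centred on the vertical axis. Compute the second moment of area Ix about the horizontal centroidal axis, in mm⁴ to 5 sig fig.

Split into non-overlapping primitives; take the origin at the lower-left of the bounding box.
Bottom plate: 170 × 22, A = 3 740 mm², y = 11 mm, Ī = 150846.7 mm⁴.
Web plate: 14 × 290, A = 4 060 mm², y = 167 mm, Ī = 28 453 833 mm⁴.
Top plate: 120 × 20, A = 2 400 mm², y = 322 mm, Ī = 80 000 mm⁴.
Centroid: ȳ = ΣA·y / ΣA = 146.2706 mm.
Transfer each piece to the horizontal centroidal axis using Ī + A·d² with d = y − 146.2706:
  bottom plate: d = -135.2706 mm → contributes +68 585 861 mm⁴
  web plate: d = 20.72941 mm → contributes +30 198 450 mm⁴
  top plate: d = 175.7294 mm → contributes +74 193 983 mm⁴
Total I = 172 978 293 mm⁴.

Ix ≈ 1.7298 × 10⁸ mm⁴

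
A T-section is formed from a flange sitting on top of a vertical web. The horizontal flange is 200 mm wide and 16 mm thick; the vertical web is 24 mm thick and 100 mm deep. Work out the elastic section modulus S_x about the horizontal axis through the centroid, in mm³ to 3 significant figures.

Split into non-overlapping primitives; take the origin at the lower-left of the bounding box.
Flange: 200 × 16, A = 3 200 mm², y = 108 mm, Ī = 68 267 mm⁴.
Web: 24 × 100, A = 2 400 mm², y = 50 mm, Ī = 2 000 000 mm⁴.
Centroid: ȳ = ΣA·y / ΣA = 83.143 mm.
Transfer each piece to the horizontal axis through the centroid using Ī + A·d² with d = y − 83.143:
  flange: d = 24.857 mm → contributes +2 045 475 mm⁴
  web: d = -33.143 mm → contributes +4 636 278 mm⁴
Total I = 6 681 752 mm⁴.
Extreme fibre distance c = 83.143 mm; S = I/c = 80 365 mm³.

S_x ≈ 8.04 × 10⁴ mm³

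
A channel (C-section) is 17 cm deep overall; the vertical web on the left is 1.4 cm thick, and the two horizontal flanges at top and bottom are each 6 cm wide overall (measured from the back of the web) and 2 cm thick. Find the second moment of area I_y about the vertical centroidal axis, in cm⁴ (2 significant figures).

I_y ≈ 130 cm⁴

Split into non-overlapping primitives; take the origin at the lower-left of the bounding box.
Web: 1.4 × 17, A = 23.8 cm², x = 0.7 cm, Ī = 3.887 cm⁴.
Top flange (beyond web): 4.6 × 2, A = 9.2 cm², x = 3.7 cm, Ī = 16.22 cm⁴.
Bottom flange (beyond web): 4.6 × 2, A = 9.2 cm², x = 3.7 cm, Ī = 16.22 cm⁴.
Centroid: x̄ = ΣA·x / ΣA = 2.008 cm.
Transfer each piece to the vertical centroidal axis using Ī + A·d² with d = x − 2.008:
  web: d = -1.308 cm → contributes +44.61 cm⁴
  top flange (beyond web): d = 1.692 cm → contributes +42.56 cm⁴
  bottom flange (beyond web): d = 1.692 cm → contributes +42.56 cm⁴
Total I = 129.7 cm⁴.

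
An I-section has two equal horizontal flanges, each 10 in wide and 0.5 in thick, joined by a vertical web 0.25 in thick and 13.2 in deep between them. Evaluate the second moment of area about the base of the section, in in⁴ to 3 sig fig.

Break the section into simple shapes (no overlaps), measuring from the bottom-left corner of the bounding box.
Bottom flange: 10 × 0.5, A = 5 in², y = 0.25 in, Ī = 0.10417 in⁴.
Web: 0.25 × 13.2, A = 3.3 in², y = 7.1 in, Ī = 47.916 in⁴.
Top flange: 10 × 0.5, A = 5 in², y = 13.95 in, Ī = 0.10417 in⁴.
Transfer each piece to a horizontal axis along the bottom face using Ī + A·d² with d = y − 0:
  bottom flange: d = 0.25 in → contributes +0.41667 in⁴
  web: d = 7.1 in → contributes +214.27 in⁴
  top flange: d = 13.95 in → contributes +973.12 in⁴
Total I = 1187.8 in⁴.

I_base ≈ 1190 in⁴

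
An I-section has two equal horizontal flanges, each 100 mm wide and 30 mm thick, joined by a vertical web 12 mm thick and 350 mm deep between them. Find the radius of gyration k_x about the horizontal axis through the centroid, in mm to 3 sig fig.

Split into non-overlapping primitives; take the origin at the lower-left of the bounding box.
Bottom flange: 100 × 30, A = 3 000 mm², y = 15 mm, Ī = 225 000 mm⁴.
Web: 12 × 350, A = 4 200 mm², y = 205 mm, Ī = 42 875 000 mm⁴.
Top flange: 100 × 30, A = 3 000 mm², y = 395 mm, Ī = 225 000 mm⁴.
By symmetry the centroid is at mid-height, ȳ = 205 mm.
Transfer each piece to the horizontal axis through the centroid using Ī + A·d² with d = y − 205:
  bottom flange: d = -190 mm → contributes +108 525 000 mm⁴
  web: d = 0 mm → contributes +42 875 000 mm⁴
  top flange: d = 190 mm → contributes +108 525 000 mm⁴
Total I = 259 925 000 mm⁴.
Radius of gyration: k = √(I/A) = √(259 925 000 / 10 200) = 159.63 mm.

k_x ≈ 160 mm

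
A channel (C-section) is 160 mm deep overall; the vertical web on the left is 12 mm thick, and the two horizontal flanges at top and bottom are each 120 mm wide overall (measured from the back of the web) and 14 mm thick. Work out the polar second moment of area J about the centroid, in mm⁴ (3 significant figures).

J ≈ 2.75 × 10⁷ mm⁴

Treat the section as a set of non-overlapping primitives; coordinates are from the bounding-box lower-left.
Web: 12 × 160, A = 1 920 mm², y = 80 mm, Ī = 4 096 000 mm⁴.
Top flange (beyond web): 108 × 14, A = 1 512 mm², y = 153 mm, Ī = 24 696 mm⁴.
Bottom flange (beyond web): 108 × 14, A = 1 512 mm², y = 7 mm, Ī = 24 696 mm⁴.
By symmetry the centroid is at mid-height, ȳ = 80 mm.
Transfer each piece to the centroidal x-axis using Ī + A·d² with d = y − 80:
  web: d = 0 mm → contributes +4 096 000 mm⁴
  top flange (beyond web): d = 73 mm → contributes +8 082 144 mm⁴
  bottom flange (beyond web): d = -73 mm → contributes +8 082 144 mm⁴
Total I = 20 260 288 mm⁴.
For the y-axis: x̄ = 42.699 mm.
Repeating about the centroidal y-axis gives I_y = 7 190 096 mm⁴.
Polar second moment: J = I_x + I_y = 27 450 384 mm⁴.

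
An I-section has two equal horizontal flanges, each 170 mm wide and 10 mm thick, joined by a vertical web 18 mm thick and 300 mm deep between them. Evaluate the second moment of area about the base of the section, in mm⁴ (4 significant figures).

Treat the section as a set of non-overlapping primitives; coordinates are from the bounding-box lower-left.
Bottom flange: 170 × 10, A = 1 700 mm², y = 5 mm, Ī = 14166.7 mm⁴.
Web: 18 × 300, A = 5 400 mm², y = 160 mm, Ī = 40 500 000 mm⁴.
Top flange: 170 × 10, A = 1 700 mm², y = 315 mm, Ī = 14166.7 mm⁴.
Transfer each piece to the bottom edge using Ī + A·d² with d = y − 0:
  bottom flange: d = 5 mm → contributes +56666.7 mm⁴
  web: d = 160 mm → contributes +178 740 000 mm⁴
  top flange: d = 315 mm → contributes +168 696 667 mm⁴
Total I = 347 493 333 mm⁴.

I_base ≈ 3.475 × 10⁸ mm⁴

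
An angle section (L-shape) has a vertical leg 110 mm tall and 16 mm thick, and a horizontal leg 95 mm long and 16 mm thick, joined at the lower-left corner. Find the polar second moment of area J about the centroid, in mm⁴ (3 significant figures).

Treat the section as a set of non-overlapping primitives; coordinates are from the bounding-box lower-left.
Vertical leg: 16 × 110, A = 1 760 mm², y = 55 mm, Ī = 1 774 667 mm⁴.
Horizontal leg (remainder): 79 × 16, A = 1 264 mm², y = 8 mm, Ī = 26 965 mm⁴.
Centroid: ȳ = ΣA·y / ΣA = 35.354 mm.
Transfer each piece to the centroidal x-axis using Ī + A·d² with d = y − 35.354:
  vertical leg: d = 19.646 mm → contributes +2 453 931 mm⁴
  horizontal leg (remainder): d = -27.354 mm → contributes +972 777 mm⁴
Total I = 3 426 708 mm⁴.
For the y-axis: x̄ = 27.854 mm.
Repeating about the centroidal y-axis gives I_y = 2 354 768 mm⁴.
Polar second moment: J = I_x + I_y = 5 781 476 mm⁴.

J ≈ 5.78 × 10⁶ mm⁴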